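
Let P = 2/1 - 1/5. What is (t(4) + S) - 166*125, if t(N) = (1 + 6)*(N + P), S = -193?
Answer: -104512/5 ≈ -20902.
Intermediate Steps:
P = 9/5 (P = 2*1 - 1*1/5 = 2 - 1/5 = 9/5 ≈ 1.8000)
t(N) = 63/5 + 7*N (t(N) = (1 + 6)*(N + 9/5) = 7*(9/5 + N) = 63/5 + 7*N)
(t(4) + S) - 166*125 = ((63/5 + 7*4) - 193) - 166*125 = ((63/5 + 28) - 193) - 20750 = (203/5 - 193) - 20750 = -762/5 - 20750 = -104512/5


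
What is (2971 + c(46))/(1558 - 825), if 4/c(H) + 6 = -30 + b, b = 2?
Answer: 50505/12461 ≈ 4.0530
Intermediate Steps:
c(H) = -2/17 (c(H) = 4/(-6 + (-30 + 2)) = 4/(-6 - 28) = 4/(-34) = 4*(-1/34) = -2/17)
(2971 + c(46))/(1558 - 825) = (2971 - 2/17)/(1558 - 825) = (50505/17)/733 = (50505/17)*(1/733) = 50505/12461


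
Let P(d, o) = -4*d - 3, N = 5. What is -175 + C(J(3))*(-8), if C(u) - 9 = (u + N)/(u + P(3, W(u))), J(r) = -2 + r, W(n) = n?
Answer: -1705/7 ≈ -243.57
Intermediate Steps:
P(d, o) = -3 - 4*d
C(u) = 9 + (5 + u)/(-15 + u) (C(u) = 9 + (u + 5)/(u + (-3 - 4*3)) = 9 + (5 + u)/(u + (-3 - 12)) = 9 + (5 + u)/(u - 15) = 9 + (5 + u)/(-15 + u))
-175 + C(J(3))*(-8) = -175 + (10*(-13 + (-2 + 3))/(-15 + (-2 + 3)))*(-8) = -175 + (10*(-13 + 1)/(-15 + 1))*(-8) = -175 + (10*(-12)/(-14))*(-8) = -175 + (10*(-1/14)*(-12))*(-8) = -175 + (60/7)*(-8) = -175 - 480/7 = -1705/7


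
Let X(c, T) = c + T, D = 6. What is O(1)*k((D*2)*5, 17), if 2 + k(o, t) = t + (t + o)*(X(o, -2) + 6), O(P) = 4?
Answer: 19772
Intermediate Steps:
X(c, T) = T + c
k(o, t) = -2 + t + (4 + o)*(o + t) (k(o, t) = -2 + (t + (t + o)*((-2 + o) + 6)) = -2 + (t + (o + t)*(4 + o)) = -2 + (t + (4 + o)*(o + t)) = -2 + t + (4 + o)*(o + t))
O(1)*k((D*2)*5, 17) = 4*(-2 + ((6*2)*5)**2 + 4*((6*2)*5) + 5*17 + ((6*2)*5)*17) = 4*(-2 + (12*5)**2 + 4*(12*5) + 85 + (12*5)*17) = 4*(-2 + 60**2 + 4*60 + 85 + 60*17) = 4*(-2 + 3600 + 240 + 85 + 1020) = 4*4943 = 19772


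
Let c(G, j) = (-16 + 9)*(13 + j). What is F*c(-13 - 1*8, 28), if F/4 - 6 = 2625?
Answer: -3020388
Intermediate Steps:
c(G, j) = -91 - 7*j (c(G, j) = -7*(13 + j) = -91 - 7*j)
F = 10524 (F = 24 + 4*2625 = 24 + 10500 = 10524)
F*c(-13 - 1*8, 28) = 10524*(-91 - 7*28) = 10524*(-91 - 196) = 10524*(-287) = -3020388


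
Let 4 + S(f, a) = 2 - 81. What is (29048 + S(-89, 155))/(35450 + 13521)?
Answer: 28965/48971 ≈ 0.59147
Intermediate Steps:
S(f, a) = -83 (S(f, a) = -4 + (2 - 81) = -4 - 79 = -83)
(29048 + S(-89, 155))/(35450 + 13521) = (29048 - 83)/(35450 + 13521) = 28965/48971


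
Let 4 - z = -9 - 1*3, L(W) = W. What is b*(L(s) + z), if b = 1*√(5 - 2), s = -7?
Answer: 9*√3 ≈ 15.588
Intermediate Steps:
b = √3 (b = 1*√3 = √3 ≈ 1.7320)
z = 16 (z = 4 - (-9 - 1*3) = 4 - (-9 - 3) = 4 - 1*(-12) = 4 + 12 = 16)
b*(L(s) + z) = √3*(-7 + 16) = √3*9 = 9*√3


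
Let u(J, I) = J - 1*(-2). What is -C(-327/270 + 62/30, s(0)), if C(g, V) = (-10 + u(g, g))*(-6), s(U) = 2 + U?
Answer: -643/15 ≈ -42.867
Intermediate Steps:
u(J, I) = 2 + J (u(J, I) = J + 2 = 2 + J)
C(g, V) = 48 - 6*g (C(g, V) = (-10 + (2 + g))*(-6) = (-8 + g)*(-6) = 48 - 6*g)
-C(-327/270 + 62/30, s(0)) = -(48 - 6*(-327/270 + 62/30)) = -(48 - 6*(-327*1/270 + 62*(1/30))) = -(48 - 6*(-109/90 + 31/15)) = -(48 - 6*77/90) = -(48 - 77/15) = -1*643/15 = -643/15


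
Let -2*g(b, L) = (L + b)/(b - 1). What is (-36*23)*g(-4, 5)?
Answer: -414/5 ≈ -82.800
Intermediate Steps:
g(b, L) = -(L + b)/(2*(-1 + b)) (g(b, L) = -(L + b)/(2*(b - 1)) = -(L + b)/(2*(-1 + b)))
(-36*23)*g(-4, 5) = (-36*23)*((-1*5 - 1*(-4))/(2*(-1 - 4))) = -414*(-5 + 4)/(-5) = -414*(-1)*(-1)/5 = -828*1/10 = -414/5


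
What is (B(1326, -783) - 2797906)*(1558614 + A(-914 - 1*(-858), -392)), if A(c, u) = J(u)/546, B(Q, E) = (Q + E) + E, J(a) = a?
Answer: -13083682562156/3 ≈ -4.3612e+12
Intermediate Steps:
B(Q, E) = Q + 2*E (B(Q, E) = (E + Q) + E = Q + 2*E)
A(c, u) = u/546
(B(1326, -783) - 2797906)*(1558614 + A(-914 - 1*(-858), -392)) = ((1326 + 2*(-783)) - 2797906)*(1558614 + (1/546)*(-392)) = ((1326 - 1566) - 2797906)*(1558614 - 28/39) = (-240 - 2797906)*(60785918/39) = -2798146*60785918/39 = -13083682562156/3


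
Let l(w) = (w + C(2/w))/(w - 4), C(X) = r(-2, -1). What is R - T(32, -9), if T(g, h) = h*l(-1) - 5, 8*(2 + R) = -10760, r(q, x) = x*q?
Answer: -6719/5 ≈ -1343.8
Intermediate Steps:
r(q, x) = q*x
C(X) = 2 (C(X) = -2*(-1) = 2)
R = -1347 (R = -2 + (⅛)*(-10760) = -2 - 1345 = -1347)
l(w) = (2 + w)/(-4 + w) (l(w) = (w + 2)/(w - 4) = (2 + w)/(-4 + w))
T(g, h) = -5 - h/5 (T(g, h) = h*((2 - 1)/(-4 - 1)) - 5 = h*(1/(-5)) - 5 = h*(-⅕*1) - 5 = h*(-⅕) - 5 = -h/5 - 5 = -5 - h/5)
R - T(32, -9) = -1347 - (-5 - ⅕*(-9)) = -1347 - (-5 + 9/5) = -1347 - 1*(-16/5) = -1347 + 16/5 = -6719/5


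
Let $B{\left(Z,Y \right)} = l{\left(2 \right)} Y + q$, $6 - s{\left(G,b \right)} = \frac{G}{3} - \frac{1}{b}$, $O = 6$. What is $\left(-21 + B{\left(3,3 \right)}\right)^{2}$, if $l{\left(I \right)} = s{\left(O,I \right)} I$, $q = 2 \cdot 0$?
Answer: $36$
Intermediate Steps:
$q = 0$
$s{\left(G,b \right)} = 6 + \frac{1}{b} - \frac{G}{3}$ ($s{\left(G,b \right)} = 6 - \left(\frac{G}{3} - \frac{1}{b}\right) = 6 - \left(- \frac{1}{b} + \frac{G}{3}\right) = 6 + \frac{1}{b} - \frac{G}{3}$)
$l{\left(I \right)} = I \left(4 + \frac{1}{I}\right)$ ($l{\left(I \right)} = \left(6 + \frac{1}{I} - 2\right) I = \left(4 + \frac{1}{I}\right) I = I \left(4 + \frac{1}{I}\right)$)
$B{\left(Z,Y \right)} = 9 Y$ ($B{\left(Z,Y \right)} = \left(1 + 4 \cdot 2\right) Y + 0 = \left(1 + 8\right) Y + 0 = 9 Y + 0 = 9 Y$)
$\left(-21 + B{\left(3,3 \right)}\right)^{2} = \left(-21 + 9 \cdot 3\right)^{2} = \left(-21 + 27\right)^{2} = 6^{2} = 36$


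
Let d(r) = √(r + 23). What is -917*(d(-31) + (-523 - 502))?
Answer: 939925 - 1834*I*√2 ≈ 9.3993e+5 - 2593.7*I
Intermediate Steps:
d(r) = √(23 + r)
-917*(d(-31) + (-523 - 502)) = -917*(√(23 - 31) + (-523 - 502)) = -917*(√(-8) - 1025) = -917*(2*I*√2 - 1025) = -917*(-1025 + 2*I*√2) = 939925 - 1834*I*√2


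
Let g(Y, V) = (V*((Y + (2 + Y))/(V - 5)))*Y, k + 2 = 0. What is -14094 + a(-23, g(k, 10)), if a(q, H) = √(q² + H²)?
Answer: -14094 + √593 ≈ -14070.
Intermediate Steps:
k = -2 (k = -2 + 0 = -2)
g(Y, V) = V*Y*(2 + 2*Y)/(-5 + V) (g(Y, V) = (V*((2 + 2*Y)/(-5 + V)))*Y = (V*(2 + 2*Y)/(-5 + V))*Y = V*Y*(2 + 2*Y)/(-5 + V))
a(q, H) = √(H² + q²)
-14094 + a(-23, g(k, 10)) = -14094 + √((2*10*(-2)*(1 - 2)/(-5 + 10))² + (-23)²) = -14094 + √((2*10*(-2)*(-1)/5)² + 529) = -14094 + √((2*10*(-2)*(⅕)*(-1))² + 529) = -14094 + √(8² + 529) = -14094 + √(64 + 529) = -14094 + √593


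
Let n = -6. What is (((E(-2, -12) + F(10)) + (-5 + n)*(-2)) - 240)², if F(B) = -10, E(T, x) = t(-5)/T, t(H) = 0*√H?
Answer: 51984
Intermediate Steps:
t(H) = 0
E(T, x) = 0 (E(T, x) = 0/T = 0)
(((E(-2, -12) + F(10)) + (-5 + n)*(-2)) - 240)² = (((0 - 10) + (-5 - 6)*(-2)) - 240)² = ((-10 - 11*(-2)) - 240)² = ((-10 + 22) - 240)² = (12 - 240)² = (-228)² = 51984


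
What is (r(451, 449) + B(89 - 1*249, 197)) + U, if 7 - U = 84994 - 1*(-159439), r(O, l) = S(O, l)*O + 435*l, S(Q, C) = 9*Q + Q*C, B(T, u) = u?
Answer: 93108744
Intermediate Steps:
S(Q, C) = 9*Q + C*Q
r(O, l) = 435*l + O**2*(9 + l) (r(O, l) = (O*(9 + l))*O + 435*l = O**2*(9 + l) + 435*l = 435*l + O**2*(9 + l))
U = -244426 (U = 7 - (84994 - 1*(-159439)) = 7 - (84994 + 159439) = 7 - 1*244433 = 7 - 244433 = -244426)
(r(451, 449) + B(89 - 1*249, 197)) + U = ((435*449 + 451**2*(9 + 449)) + 197) - 244426 = ((195315 + 203401*458) + 197) - 244426 = ((195315 + 93157658) + 197) - 244426 = (93352973 + 197) - 244426 = 93353170 - 244426 = 93108744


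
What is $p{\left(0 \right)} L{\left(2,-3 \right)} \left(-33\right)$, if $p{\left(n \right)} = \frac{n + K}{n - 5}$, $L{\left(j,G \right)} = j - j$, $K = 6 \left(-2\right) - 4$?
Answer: $0$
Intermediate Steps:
$K = -16$ ($K = -12 - 4 = -16$)
$L{\left(j,G \right)} = 0$
$p{\left(n \right)} = \frac{-16 + n}{-5 + n}$ ($p{\left(n \right)} = \frac{n - 16}{n - 5} = \frac{-16 + n}{-5 + n}$)
$p{\left(0 \right)} L{\left(2,-3 \right)} \left(-33\right) = \frac{-16 + 0}{-5 + 0} \cdot 0 \left(-33\right) = \frac{1}{-5} \left(-16\right) 0 \left(-33\right) = \left(- \frac{1}{5}\right) \left(-16\right) 0 \left(-33\right) = \frac{16}{5} \cdot 0 \left(-33\right) = 0 \left(-33\right) = 0$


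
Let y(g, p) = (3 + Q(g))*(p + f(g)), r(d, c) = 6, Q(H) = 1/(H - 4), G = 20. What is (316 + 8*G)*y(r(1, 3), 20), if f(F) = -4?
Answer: 26656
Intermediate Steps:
Q(H) = 1/(-4 + H)
y(g, p) = (-4 + p)*(3 + 1/(-4 + g)) (y(g, p) = (3 + 1/(-4 + g))*(p - 4) = (3 + 1/(-4 + g))*(-4 + p) = (-4 + p)*(3 + 1/(-4 + g)))
(316 + 8*G)*y(r(1, 3), 20) = (316 + 8*20)*((-4 + 20 + 3*(-4 + 6)*(-4 + 20))/(-4 + 6)) = (316 + 160)*((-4 + 20 + 3*2*16)/2) = 476*((-4 + 20 + 96)/2) = 476*((½)*112) = 476*56 = 26656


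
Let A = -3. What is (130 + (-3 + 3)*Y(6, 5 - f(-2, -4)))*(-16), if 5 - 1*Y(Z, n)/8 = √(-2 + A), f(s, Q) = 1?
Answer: -2080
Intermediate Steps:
Y(Z, n) = 40 - 8*I*√5 (Y(Z, n) = 40 - 8*√(-2 - 3) = 40 - 8*I*√5)
(130 + (-3 + 3)*Y(6, 5 - f(-2, -4)))*(-16) = (130 + (-3 + 3)*(40 - 8*I*√5))*(-16) = (130 + 0*(40 - 8*I*√5))*(-16) = (130 + 0)*(-16) = 130*(-16) = -2080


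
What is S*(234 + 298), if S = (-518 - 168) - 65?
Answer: -399532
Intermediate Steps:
S = -751 (S = -686 - 65 = -751)
S*(234 + 298) = -751*(234 + 298) = -751*532 = -399532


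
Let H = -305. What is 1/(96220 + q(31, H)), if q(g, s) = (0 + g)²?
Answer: 1/97181 ≈ 1.0290e-5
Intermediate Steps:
q(g, s) = g²
1/(96220 + q(31, H)) = 1/(96220 + 31²) = 1/(96220 + 961) = 1/97181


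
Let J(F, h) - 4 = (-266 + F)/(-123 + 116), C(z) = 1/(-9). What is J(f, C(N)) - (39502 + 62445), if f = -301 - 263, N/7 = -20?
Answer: -712771/7 ≈ -1.0182e+5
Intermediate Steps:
N = -140 (N = 7*(-20) = -140)
f = -564
C(z) = -⅑
J(F, h) = 42 - F/7 (J(F, h) = 4 + (-266 + F)/(-123 + 116) = 4 + (-266 + F)/(-7) = 4 + (-266 + F)*(-⅐) = 4 + (38 - F/7) = 42 - F/7)
J(f, C(N)) - (39502 + 62445) = (42 - ⅐*(-564)) - (39502 + 62445) = (42 + 564/7) - 1*101947 = 858/7 - 101947 = -712771/7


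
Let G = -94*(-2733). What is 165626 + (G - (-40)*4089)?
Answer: 586088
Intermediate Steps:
G = 256902
165626 + (G - (-40)*4089) = 165626 + (256902 - (-40)*4089) = 165626 + (256902 - 1*(-163560)) = 165626 + (256902 + 163560) = 165626 + 420462 = 586088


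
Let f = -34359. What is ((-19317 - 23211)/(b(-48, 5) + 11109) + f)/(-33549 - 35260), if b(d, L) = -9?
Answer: 31785619/63648325 ≈ 0.49939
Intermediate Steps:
((-19317 - 23211)/(b(-48, 5) + 11109) + f)/(-33549 - 35260) = ((-19317 - 23211)/(-9 + 11109) - 34359)/(-33549 - 35260) = (-42528/11100 - 34359)/(-68809) = (-42528*1/11100 - 34359)*(-1/68809) = (-3544/925 - 34359)*(-1/68809) = -31785619/925*(-1/68809) = 31785619/63648325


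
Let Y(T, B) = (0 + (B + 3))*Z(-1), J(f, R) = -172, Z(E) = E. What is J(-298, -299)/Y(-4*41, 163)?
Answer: 86/83 ≈ 1.0361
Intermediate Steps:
Y(T, B) = -3 - B (Y(T, B) = (0 + (B + 3))*(-1) = (0 + (3 + B))*(-1) = (3 + B)*(-1) = -3 - B)
J(-298, -299)/Y(-4*41, 163) = -172/(-3 - 1*163) = -172/(-3 - 163) = -172/(-166) = -172*(-1/166) = 86/83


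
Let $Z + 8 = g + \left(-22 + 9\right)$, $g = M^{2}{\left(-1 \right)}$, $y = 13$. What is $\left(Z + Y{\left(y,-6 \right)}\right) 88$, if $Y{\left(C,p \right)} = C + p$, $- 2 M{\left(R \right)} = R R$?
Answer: $-1210$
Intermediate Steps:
$M{\left(R \right)} = - \frac{R^{2}}{2}$ ($M{\left(R \right)} = - \frac{R R}{2} = - \frac{R^{2}}{2}$)
$g = \frac{1}{4}$ ($g = \left(- \frac{\left(-1\right)^{2}}{2}\right)^{2} = \left(\left(- \frac{1}{2}\right) 1\right)^{2} = \left(- \frac{1}{2}\right)^{2} = \frac{1}{4} \approx 0.25$)
$Z = - \frac{83}{4}$ ($Z = -8 + \left(\frac{1}{4} + \left(-22 + 9\right)\right) = -8 + \left(\frac{1}{4} - 13\right) = -8 - \frac{51}{4} = - \frac{83}{4} \approx -20.75$)
$\left(Z + Y{\left(y,-6 \right)}\right) 88 = \left(- \frac{83}{4} + \left(13 - 6\right)\right) 88 = \left(- \frac{83}{4} + 7\right) 88 = \left(- \frac{55}{4}\right) 88 = -1210$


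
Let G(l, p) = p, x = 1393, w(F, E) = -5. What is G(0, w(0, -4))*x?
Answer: -6965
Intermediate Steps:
G(0, w(0, -4))*x = -5*1393 = -6965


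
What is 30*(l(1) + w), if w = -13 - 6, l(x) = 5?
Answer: -420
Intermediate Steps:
w = -19
30*(l(1) + w) = 30*(5 - 19) = 30*(-14) = -420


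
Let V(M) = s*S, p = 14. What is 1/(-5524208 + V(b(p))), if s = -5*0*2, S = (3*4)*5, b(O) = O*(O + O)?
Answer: -1/5524208 ≈ -1.8102e-7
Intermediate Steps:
b(O) = 2*O² (b(O) = O*(2*O) = 2*O²)
S = 60 (S = 12*5 = 60)
s = 0 (s = 0*2 = 0)
V(M) = 0 (V(M) = 0*60 = 0)
1/(-5524208 + V(b(p))) = 1/(-5524208 + 0) = 1/(-5524208) = -1/5524208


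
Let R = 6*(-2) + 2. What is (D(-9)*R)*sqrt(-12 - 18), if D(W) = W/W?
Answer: -10*I*sqrt(30) ≈ -54.772*I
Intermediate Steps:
D(W) = 1
R = -10 (R = -12 + 2 = -10)
(D(-9)*R)*sqrt(-12 - 18) = (1*(-10))*sqrt(-12 - 18) = -10*I*sqrt(30)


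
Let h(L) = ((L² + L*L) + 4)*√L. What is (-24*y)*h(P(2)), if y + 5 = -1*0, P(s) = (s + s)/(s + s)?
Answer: 720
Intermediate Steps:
P(s) = 1 (P(s) = (2*s)/((2*s)) = (2*s)*(1/(2*s)) = 1)
y = -5 (y = -5 - 1*0 = -5 + 0 = -5)
h(L) = √L*(4 + 2*L²) (h(L) = ((L² + L²) + 4)*√L = (2*L² + 4)*√L = (4 + 2*L²)*√L = √L*(4 + 2*L²))
(-24*y)*h(P(2)) = (-24*(-5))*(2*√1*(2 + 1²)) = 120*(2*1*(2 + 1)) = 120*(2*1*3) = 120*6 = 720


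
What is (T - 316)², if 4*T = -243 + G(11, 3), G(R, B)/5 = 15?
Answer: 128164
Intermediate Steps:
G(R, B) = 75 (G(R, B) = 5*15 = 75)
T = -42 (T = (-243 + 75)/4 = (¼)*(-168) = -42)
(T - 316)² = (-42 - 316)² = (-358)² = 128164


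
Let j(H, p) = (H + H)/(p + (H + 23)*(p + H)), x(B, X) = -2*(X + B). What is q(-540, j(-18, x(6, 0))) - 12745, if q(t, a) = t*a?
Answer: -12865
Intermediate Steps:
x(B, X) = -2*B - 2*X (x(B, X) = -2*(B + X) = -2*B - 2*X)
j(H, p) = 2*H/(p + (23 + H)*(H + p)) (j(H, p) = (2*H)/(p + (23 + H)*(H + p)) = 2*H/(p + (23 + H)*(H + p)))
q(t, a) = a*t
q(-540, j(-18, x(6, 0))) - 12745 = (2*(-18)/((-18)² + 23*(-18) + 24*(-2*6 - 2*0) - 18*(-2*6 - 2*0)))*(-540) - 12745 = (2*(-18)/(324 - 414 + 24*(-12 + 0) - 18*(-12 + 0)))*(-540) - 12745 = (2*(-18)/(324 - 414 + 24*(-12) - 18*(-12)))*(-540) - 12745 = (2*(-18)/(324 - 414 - 288 + 216))*(-540) - 12745 = (2*(-18)/(-162))*(-540) - 12745 = (2*(-18)*(-1/162))*(-540) - 12745 = (2/9)*(-540) - 12745 = -120 - 12745 = -12865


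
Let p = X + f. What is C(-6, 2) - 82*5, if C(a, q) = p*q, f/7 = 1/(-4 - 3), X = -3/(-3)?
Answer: -410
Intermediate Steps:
X = 1 (X = -3*(-⅓) = 1)
f = -1 (f = 7/(-4 - 3) = 7/(-7) = 7*(-⅐) = -1)
p = 0 (p = 1 - 1 = 0)
C(a, q) = 0 (C(a, q) = 0*q = 0)
C(-6, 2) - 82*5 = 0 - 82*5 = 0 - 410 = -410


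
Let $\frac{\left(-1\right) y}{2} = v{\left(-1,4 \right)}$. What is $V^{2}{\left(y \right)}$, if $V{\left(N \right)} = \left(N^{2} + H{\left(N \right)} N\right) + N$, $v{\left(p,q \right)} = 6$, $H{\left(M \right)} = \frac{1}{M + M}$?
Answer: $\frac{70225}{4} \approx 17556.0$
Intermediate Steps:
$H{\left(M \right)} = \frac{1}{2 M}$
$y = -12$ ($y = \left(-2\right) 6 = -12$)
$V{\left(N \right)} = \frac{1}{2} + N + N^{2}$ ($V{\left(N \right)} = \left(N^{2} + \frac{1}{2 N} N\right) + N = \left(N^{2} + \frac{1}{2}\right) + N = \left(\frac{1}{2} + N^{2}\right) + N = \frac{1}{2} + N + N^{2}$)
$V^{2}{\left(y \right)} = \left(\frac{1}{2} - 12 + \left(-12\right)^{2}\right)^{2} = \left(\frac{1}{2} - 12 + 144\right)^{2} = \left(\frac{265}{2}\right)^{2} = \frac{70225}{4}$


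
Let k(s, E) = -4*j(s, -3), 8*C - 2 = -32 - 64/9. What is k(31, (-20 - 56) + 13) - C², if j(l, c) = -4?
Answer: -7153/1296 ≈ -5.5193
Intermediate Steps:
C = -167/36 (C = ¼ + (-32 - 64/9)/8 = ¼ + (⅛)*(-352/9) = ¼ - 44/9 = -167/36 ≈ -4.6389)
k(s, E) = 16 (k(s, E) = -4*(-4) = 16)
k(31, (-20 - 56) + 13) - C² = 16 - (-167/36)² = 16 - 1*27889/1296 = 16 - 27889/1296 = -7153/1296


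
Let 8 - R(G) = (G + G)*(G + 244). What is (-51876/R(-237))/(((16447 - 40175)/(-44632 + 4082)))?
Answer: -262946475/9864916 ≈ -26.655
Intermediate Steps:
R(G) = 8 - 2*G*(244 + G) (R(G) = 8 - (G + G)*(G + 244) = 8 - 2*G*(244 + G))
(-51876/R(-237))/(((16447 - 40175)/(-44632 + 4082))) = (-51876/(8 - 488*(-237) - 2*(-237)²))/(((16447 - 40175)/(-44632 + 4082))) = (-51876/(8 + 115656 - 2*56169))/((-23728/(-40550))) = (-51876/(8 + 115656 - 112338))/((-23728*(-1/40550))) = (-51876/3326)/(11864/20275) = -51876*1/3326*(20275/11864) = -25938/1663*20275/11864 = -262946475/9864916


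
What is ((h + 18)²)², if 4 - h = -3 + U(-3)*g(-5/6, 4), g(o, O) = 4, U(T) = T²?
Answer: 14641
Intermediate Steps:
h = -29 (h = 4 - (-3 + (-3)²*4) = 4 - (-3 + 9*4) = 4 - (-3 + 36) = 4 - 1*33 = 4 - 33 = -29)
((h + 18)²)² = ((-29 + 18)²)² = ((-11)²)² = 121² = 14641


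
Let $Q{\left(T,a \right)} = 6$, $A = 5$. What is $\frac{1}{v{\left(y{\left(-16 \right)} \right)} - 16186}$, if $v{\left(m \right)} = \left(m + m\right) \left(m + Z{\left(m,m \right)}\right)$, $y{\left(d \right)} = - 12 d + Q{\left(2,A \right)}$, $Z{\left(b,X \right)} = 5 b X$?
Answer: $\frac{1}{77686142} \approx 1.2872 \cdot 10^{-8}$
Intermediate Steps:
$Z{\left(b,X \right)} = 5 X b$
$y{\left(d \right)} = 6 - 12 d$ ($y{\left(d \right)} = - 12 d + 6 = 6 - 12 d$)
$v{\left(m \right)} = 2 m \left(m + 5 m^{2}\right)$ ($v{\left(m \right)} = \left(m + m\right) \left(m + 5 m m\right) = 2 m \left(m + 5 m^{2}\right)$)
$\frac{1}{v{\left(y{\left(-16 \right)} \right)} - 16186} = \frac{1}{\left(6 - -192\right)^{2} \left(2 + 10 \left(6 - -192\right)\right) - 16186} = \frac{1}{\left(6 + 192\right)^{2} \left(2 + 10 \left(6 + 192\right)\right) - 16186} = \frac{1}{198^{2} \left(2 + 10 \cdot 198\right) - 16186} = \frac{1}{39204 \left(2 + 1980\right) - 16186} = \frac{1}{39204 \cdot 1982 - 16186} = \frac{1}{77702328 - 16186} = \frac{1}{77686142}$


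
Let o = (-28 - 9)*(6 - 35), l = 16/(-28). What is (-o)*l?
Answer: 4292/7 ≈ 613.14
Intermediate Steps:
l = -4/7 (l = 16*(-1/28) = -4/7 ≈ -0.57143)
o = 1073 (o = -37*(-29) = 1073)
(-o)*l = -1*1073*(-4/7) = -1073*(-4/7) = 4292/7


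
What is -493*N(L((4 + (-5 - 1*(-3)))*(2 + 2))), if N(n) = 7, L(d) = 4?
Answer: -3451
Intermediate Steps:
-493*N(L((4 + (-5 - 1*(-3)))*(2 + 2))) = -493*7 = -3451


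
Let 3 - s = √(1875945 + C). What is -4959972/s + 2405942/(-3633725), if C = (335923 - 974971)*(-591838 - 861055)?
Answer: -496398106883113/749734562085490 + 413331*√103163360201/25790840050 ≈ 4.4854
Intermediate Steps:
C = 928468365864 (C = -639048*(-1452893) = 928468365864)
s = 3 - 3*√103163360201 (s = 3 - √(1875945 + 928468365864) = 3 - √928470241809 = 3 - 3*√103163360201 ≈ -9.6357e+5)
-4959972/s + 2405942/(-3633725) = -4959972/(3 - 3*√103163360201) + 2405942/(-3633725) = -4959972/(3 - 3*√103163360201) + 2405942*(-1/3633725) = -4959972/(3 - 3*√103163360201) - 2405942/3633725 = -2405942/3633725 - 4959972/(3 - 3*√103163360201)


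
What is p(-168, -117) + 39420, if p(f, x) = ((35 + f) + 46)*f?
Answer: 54036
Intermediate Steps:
p(f, x) = f*(81 + f) (p(f, x) = (81 + f)*f = f*(81 + f))
p(-168, -117) + 39420 = -168*(81 - 168) + 39420 = -168*(-87) + 39420 = 14616 + 39420 = 54036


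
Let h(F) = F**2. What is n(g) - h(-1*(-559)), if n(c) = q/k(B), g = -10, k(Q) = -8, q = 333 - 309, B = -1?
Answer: -312484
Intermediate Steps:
q = 24
n(c) = -3 (n(c) = 24/(-8) = 24*(-1/8) = -3)
n(g) - h(-1*(-559)) = -3 - (-1*(-559))**2 = -3 - 1*559**2 = -3 - 1*312481 = -3 - 312481 = -312484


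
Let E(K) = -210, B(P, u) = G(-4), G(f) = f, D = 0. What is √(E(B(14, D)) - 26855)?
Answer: I*√27065 ≈ 164.51*I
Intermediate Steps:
B(P, u) = -4
√(E(B(14, D)) - 26855) = √(-210 - 26855) = √(-27065) = I*√27065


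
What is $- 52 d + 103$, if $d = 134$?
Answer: $-6865$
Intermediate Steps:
$- 52 d + 103 = \left(-52\right) 134 + 103 = -6968 + 103 = -6865$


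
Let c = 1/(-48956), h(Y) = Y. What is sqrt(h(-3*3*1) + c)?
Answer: I*sqrt(5392564595)/24478 ≈ 3.0*I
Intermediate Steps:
c = -1/48956 ≈ -2.0426e-5
sqrt(h(-3*3*1) + c) = sqrt(-3*3*1 - 1/48956) = sqrt(-9*1 - 1/48956) = sqrt(-9 - 1/48956) = sqrt(-440605/48956) = I*sqrt(5392564595)/24478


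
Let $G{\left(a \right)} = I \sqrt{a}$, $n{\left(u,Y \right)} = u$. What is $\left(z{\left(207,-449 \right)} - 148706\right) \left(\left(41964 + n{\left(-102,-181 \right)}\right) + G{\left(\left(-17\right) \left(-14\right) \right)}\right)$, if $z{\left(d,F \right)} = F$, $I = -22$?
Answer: $-6243926610 + 3281410 \sqrt{238} \approx -6.1933 \cdot 10^{9}$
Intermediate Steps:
$G{\left(a \right)} = - 22 \sqrt{a}$
$\left(z{\left(207,-449 \right)} - 148706\right) \left(\left(41964 + n{\left(-102,-181 \right)}\right) + G{\left(\left(-17\right) \left(-14\right) \right)}\right) = \left(-449 - 148706\right) \left(\left(41964 - 102\right) - 22 \sqrt{\left(-17\right) \left(-14\right)}\right) = - 149155 \left(41862 - 22 \sqrt{238}\right) = -6243926610 + 3281410 \sqrt{238}$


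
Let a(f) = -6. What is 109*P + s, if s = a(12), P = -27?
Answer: -2949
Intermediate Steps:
s = -6
109*P + s = 109*(-27) - 6 = -2943 - 6 = -2949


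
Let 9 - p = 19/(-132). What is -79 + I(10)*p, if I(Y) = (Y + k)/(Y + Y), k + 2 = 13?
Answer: -61071/880 ≈ -69.399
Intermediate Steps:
k = 11 (k = -2 + 13 = 11)
I(Y) = (11 + Y)/(2*Y) (I(Y) = (Y + 11)/(Y + Y) = (11 + Y)/((2*Y)) = (11 + Y)*(1/(2*Y)) = (11 + Y)/(2*Y))
p = 1207/132 (p = 9 - 19/(-132) = 9 - 19*(-1)/132 = 9 - 1*(-19/132) = 9 + 19/132 = 1207/132 ≈ 9.1439)
-79 + I(10)*p = -79 + ((½)*(11 + 10)/10)*(1207/132) = -79 + ((½)*(⅒)*21)*(1207/132) = -79 + (21/20)*(1207/132) = -79 + 8449/880 = -61071/880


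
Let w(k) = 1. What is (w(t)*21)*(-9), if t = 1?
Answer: -189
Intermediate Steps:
(w(t)*21)*(-9) = (1*21)*(-9) = 21*(-9) = -189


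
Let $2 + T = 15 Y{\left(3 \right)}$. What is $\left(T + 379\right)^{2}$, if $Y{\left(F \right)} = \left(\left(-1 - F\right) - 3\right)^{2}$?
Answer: $1236544$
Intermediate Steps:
$Y{\left(F \right)} = \left(-4 - F\right)^{2}$
$T = 733$ ($T = -2 + 15 \left(4 + 3\right)^{2} = -2 + 15 \cdot 7^{2} = -2 + 15 \cdot 49 = -2 + 735 = 733$)
$\left(T + 379\right)^{2} = \left(733 + 379\right)^{2} = 1112^{2} = 1236544$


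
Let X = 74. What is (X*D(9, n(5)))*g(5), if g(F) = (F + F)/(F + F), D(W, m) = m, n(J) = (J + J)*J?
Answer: 3700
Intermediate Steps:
n(J) = 2*J² (n(J) = (2*J)*J = 2*J²)
g(F) = 1 (g(F) = (2*F)/((2*F)) = (2*F)*(1/(2*F)) = 1)
(X*D(9, n(5)))*g(5) = (74*(2*5²))*1 = (74*(2*25))*1 = (74*50)*1 = 3700*1 = 3700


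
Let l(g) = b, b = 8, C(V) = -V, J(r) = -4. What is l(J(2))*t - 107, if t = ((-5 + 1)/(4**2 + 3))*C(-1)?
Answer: -2065/19 ≈ -108.68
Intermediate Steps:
l(g) = 8
t = -4/19 (t = ((-5 + 1)/(4**2 + 3))*(-1*(-1)) = -4/(16 + 3)*1 = -4/19*1 = -4/19 ≈ -0.21053)
l(J(2))*t - 107 = 8*(-4/19) - 107 = -32/19 - 107 = -2065/19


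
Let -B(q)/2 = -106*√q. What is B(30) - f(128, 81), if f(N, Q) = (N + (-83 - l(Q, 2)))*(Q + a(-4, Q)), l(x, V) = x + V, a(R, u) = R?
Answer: 2926 + 212*√30 ≈ 4087.2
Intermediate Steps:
B(q) = 212*√q (B(q) = -(-212)*√q = 212*√q)
l(x, V) = V + x
f(N, Q) = (-4 + Q)*(-85 + N - Q) (f(N, Q) = (N + (-83 - (2 + Q)))*(Q - 4) = (N + (-83 + (-2 - Q)))*(-4 + Q) = (N + (-85 - Q))*(-4 + Q) = (-85 + N - Q)*(-4 + Q) = (-4 + Q)*(-85 + N - Q))
B(30) - f(128, 81) = 212*√30 - (340 - 1*81² - 81*81 - 4*128 + 128*81) = 212*√30 - (340 - 1*6561 - 6561 - 512 + 10368) = 212*√30 - (340 - 6561 - 6561 - 512 + 10368) = 212*√30 - 1*(-2926) = 212*√30 + 2926 = 2926 + 212*√30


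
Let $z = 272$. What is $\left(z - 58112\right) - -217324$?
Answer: $159484$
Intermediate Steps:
$\left(z - 58112\right) - -217324 = \left(272 - 58112\right) - -217324 = \left(272 - 58112\right) + 217324 = -57840 + 217324 = 159484$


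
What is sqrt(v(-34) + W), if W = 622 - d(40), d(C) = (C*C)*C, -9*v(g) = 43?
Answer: I*sqrt(570445)/3 ≈ 251.76*I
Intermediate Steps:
v(g) = -43/9 (v(g) = -1/9*43 = -43/9)
d(C) = C**3 (d(C) = C**2*C = C**3)
W = -63378 (W = 622 - 1*40**3 = 622 - 1*64000 = 622 - 64000 = -63378)
sqrt(v(-34) + W) = sqrt(-43/9 - 63378) = sqrt(-570445/9) = I*sqrt(570445)/3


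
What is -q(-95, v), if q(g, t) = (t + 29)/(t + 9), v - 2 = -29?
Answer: 1/9 ≈ 0.11111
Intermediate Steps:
v = -27 (v = 2 - 29 = -27)
q(g, t) = (29 + t)/(9 + t)
-q(-95, v) = -(29 - 27)/(9 - 27) = -2/(-18) = -(-1)*2/18 = -1*(-1/9) = 1/9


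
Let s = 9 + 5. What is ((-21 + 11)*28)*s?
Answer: -3920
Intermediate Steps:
s = 14
((-21 + 11)*28)*s = ((-21 + 11)*28)*14 = -10*28*14 = -280*14 = -3920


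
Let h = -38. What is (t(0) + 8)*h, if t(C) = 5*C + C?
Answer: -304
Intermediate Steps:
t(C) = 6*C
(t(0) + 8)*h = (6*0 + 8)*(-38) = (0 + 8)*(-38) = 8*(-38) = -304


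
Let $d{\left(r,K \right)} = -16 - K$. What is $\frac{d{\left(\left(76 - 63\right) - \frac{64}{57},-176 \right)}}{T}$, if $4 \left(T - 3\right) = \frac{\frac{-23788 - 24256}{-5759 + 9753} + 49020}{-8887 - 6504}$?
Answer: $\frac{9835464640}{135480503} \approx 72.597$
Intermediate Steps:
$T = \frac{135480503}{61471654}$ ($T = 3 + \frac{\left(\frac{-23788 - 24256}{-5759 + 9753} + 49020\right) \frac{1}{-8887 - 6504}}{4} = 3 + \frac{\left(- \frac{48044}{3994} + 49020\right) \frac{1}{-15391}}{4} = 3 + \frac{\left(\left(-48044\right) \frac{1}{3994} + 49020\right) \left(- \frac{1}{15391}\right)}{4} = 3 + \frac{\left(- \frac{24022}{1997} + 49020\right) \left(- \frac{1}{15391}\right)}{4} = 3 + \frac{\frac{97868918}{1997} \left(- \frac{1}{15391}\right)}{4} = 3 + \frac{1}{4} \left(- \frac{97868918}{30735827}\right) = 3 - \frac{48934459}{61471654} = \frac{135480503}{61471654} \approx 2.2039$)
$\frac{d{\left(\left(76 - 63\right) - \frac{64}{57},-176 \right)}}{T} = \frac{-16 - -176}{\frac{135480503}{61471654}} = \left(-16 + 176\right) \frac{61471654}{135480503} = 160 \cdot \frac{61471654}{135480503} = \frac{9835464640}{135480503}$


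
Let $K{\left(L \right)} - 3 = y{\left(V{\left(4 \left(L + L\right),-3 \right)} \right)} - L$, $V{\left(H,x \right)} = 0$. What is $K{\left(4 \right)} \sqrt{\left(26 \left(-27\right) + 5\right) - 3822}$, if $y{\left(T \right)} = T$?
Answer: $- i \sqrt{4519} \approx - 67.224 i$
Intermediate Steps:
$K{\left(L \right)} = 3 - L$ ($K{\left(L \right)} = 3 + \left(0 - L\right) = 3 - L$)
$K{\left(4 \right)} \sqrt{\left(26 \left(-27\right) + 5\right) - 3822} = \left(3 - 4\right) \sqrt{\left(26 \left(-27\right) + 5\right) - 3822} = \left(3 - 4\right) \sqrt{\left(-702 + 5\right) - 3822} = - \sqrt{-697 - 3822} = - \sqrt{-4519} = - i \sqrt{4519}$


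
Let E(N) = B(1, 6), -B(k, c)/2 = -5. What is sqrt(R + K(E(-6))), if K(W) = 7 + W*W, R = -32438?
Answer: I*sqrt(32331) ≈ 179.81*I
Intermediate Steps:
B(k, c) = 10 (B(k, c) = -2*(-5) = 10)
E(N) = 10
K(W) = 7 + W**2
sqrt(R + K(E(-6))) = sqrt(-32438 + (7 + 10**2)) = sqrt(-32438 + (7 + 100)) = sqrt(-32438 + 107) = sqrt(-32331) = I*sqrt(32331)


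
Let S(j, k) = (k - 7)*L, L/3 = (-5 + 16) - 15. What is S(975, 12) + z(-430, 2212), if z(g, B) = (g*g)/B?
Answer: 13045/553 ≈ 23.590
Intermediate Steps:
z(g, B) = g**2/B
L = -12 (L = 3*((-5 + 16) - 15) = 3*(11 - 15) = 3*(-4) = -12)
S(j, k) = 84 - 12*k (S(j, k) = (k - 7)*(-12) = (-7 + k)*(-12) = 84 - 12*k)
S(975, 12) + z(-430, 2212) = (84 - 12*12) + (-430)**2/2212 = (84 - 144) + (1/2212)*184900 = -60 + 46225/553 = 13045/553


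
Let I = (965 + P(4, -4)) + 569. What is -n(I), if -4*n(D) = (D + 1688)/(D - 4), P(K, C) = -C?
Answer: 1613/3068 ≈ 0.52575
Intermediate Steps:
I = 1538 (I = (965 - 1*(-4)) + 569 = (965 + 4) + 569 = 969 + 569 = 1538)
n(D) = -(1688 + D)/(4*(-4 + D)) (n(D) = -(D + 1688)/(4*(D - 4)) = -(1688 + D)/(4*(-4 + D)))
-n(I) = -(-1688 - 1*1538)/(4*(-4 + 1538)) = -(-1688 - 1538)/(4*1534) = -(-3226)/(4*1534) = -1*(-1613/3068) = 1613/3068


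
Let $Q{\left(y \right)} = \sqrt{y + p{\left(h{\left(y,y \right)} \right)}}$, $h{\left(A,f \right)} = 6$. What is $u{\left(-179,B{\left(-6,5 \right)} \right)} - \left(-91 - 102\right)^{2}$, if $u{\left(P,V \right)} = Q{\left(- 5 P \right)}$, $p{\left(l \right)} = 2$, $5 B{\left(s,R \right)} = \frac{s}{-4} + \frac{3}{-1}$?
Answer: $-37249 + \sqrt{897} \approx -37219.0$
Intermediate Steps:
$B{\left(s,R \right)} = - \frac{3}{5} - \frac{s}{20}$ ($B{\left(s,R \right)} = \frac{\frac{s}{-4} + \frac{3}{-1}}{5} = \frac{s \left(- \frac{1}{4}\right) + 3 \left(-1\right)}{5} = \frac{- \frac{s}{4} - 3}{5} = \frac{-3 - \frac{s}{4}}{5} = - \frac{3}{5} - \frac{s}{20}$)
$Q{\left(y \right)} = \sqrt{2 + y}$ ($Q{\left(y \right)} = \sqrt{y + 2} = \sqrt{2 + y}$)
$u{\left(P,V \right)} = \sqrt{2 - 5 P}$
$u{\left(-179,B{\left(-6,5 \right)} \right)} - \left(-91 - 102\right)^{2} = \sqrt{2 - -895} - \left(-91 - 102\right)^{2} = \sqrt{2 + 895} - \left(-193\right)^{2} = \sqrt{897} - 37249 = -37249 + \sqrt{897}$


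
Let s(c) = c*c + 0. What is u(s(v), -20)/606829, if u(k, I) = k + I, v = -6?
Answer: 16/606829 ≈ 2.6367e-5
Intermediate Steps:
s(c) = c**2 (s(c) = c**2 + 0 = c**2)
u(k, I) = I + k
u(s(v), -20)/606829 = (-20 + (-6)**2)/606829 = (-20 + 36)*(1/606829) = 16*(1/606829) = 16/606829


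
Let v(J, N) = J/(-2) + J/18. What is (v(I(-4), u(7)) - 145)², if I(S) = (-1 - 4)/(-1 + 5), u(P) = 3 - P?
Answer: 1690000/81 ≈ 20864.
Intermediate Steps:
I(S) = -5/4
v(J, N) = -4*J/9 (v(J, N) = J*(-½) + J*(1/18) = -J/2 + J/18 = -4*J/9)
(v(I(-4), u(7)) - 145)² = (-4/9*(-5/4) - 145)² = (5/9 - 145)² = (-1300/9)² = 1690000/81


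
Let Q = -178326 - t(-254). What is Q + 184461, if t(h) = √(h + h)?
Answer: 6135 - 2*I*√127 ≈ 6135.0 - 22.539*I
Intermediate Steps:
t(h) = √2*√h (t(h) = √(2*h) = √2*√h)
Q = -178326 - 2*I*√127 (Q = -178326 - √2*√(-254) = -178326 - √2*I*√254 = -178326 - 2*I*√127 ≈ -1.7833e+5 - 22.539*I)
Q + 184461 = (-178326 - 2*I*√127) + 184461 = 6135 - 2*I*√127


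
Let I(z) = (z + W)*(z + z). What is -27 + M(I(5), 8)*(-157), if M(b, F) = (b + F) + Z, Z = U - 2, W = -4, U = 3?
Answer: -3010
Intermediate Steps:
I(z) = 2*z*(-4 + z) (I(z) = (z - 4)*(z + z) = (-4 + z)*(2*z) = 2*z*(-4 + z))
Z = 1 (Z = 3 - 2 = 1)
M(b, F) = 1 + F + b (M(b, F) = (b + F) + 1 = (F + b) + 1 = 1 + F + b)
-27 + M(I(5), 8)*(-157) = -27 + (1 + 8 + 2*5*(-4 + 5))*(-157) = -27 + (1 + 8 + 2*5*1)*(-157) = -27 + (1 + 8 + 10)*(-157) = -27 + 19*(-157) = -27 - 2983 = -3010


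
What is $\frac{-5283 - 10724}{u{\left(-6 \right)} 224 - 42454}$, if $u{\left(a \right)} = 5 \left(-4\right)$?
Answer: $\frac{16007}{46934} \approx 0.34105$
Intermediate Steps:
$u{\left(a \right)} = -20$
$\frac{-5283 - 10724}{u{\left(-6 \right)} 224 - 42454} = \frac{-5283 - 10724}{\left(-20\right) 224 - 42454} = - \frac{16007}{-4480 - 42454} = - \frac{16007}{-46934} = \left(-16007\right) \left(- \frac{1}{46934}\right) = \frac{16007}{46934}$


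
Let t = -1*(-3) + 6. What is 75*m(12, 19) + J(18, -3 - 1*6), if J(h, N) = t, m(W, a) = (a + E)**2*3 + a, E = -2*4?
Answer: 28659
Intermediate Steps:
E = -8
t = 9 (t = 3 + 6 = 9)
m(W, a) = a + 3*(-8 + a)**2 (m(W, a) = (a - 8)**2*3 + a = (-8 + a)**2*3 + a = 3*(-8 + a)**2 + a = a + 3*(-8 + a)**2)
J(h, N) = 9
75*m(12, 19) + J(18, -3 - 1*6) = 75*(19 + 3*(-8 + 19)**2) + 9 = 75*(19 + 3*11**2) + 9 = 75*(19 + 3*121) + 9 = 75*(19 + 363) + 9 = 75*382 + 9 = 28650 + 9 = 28659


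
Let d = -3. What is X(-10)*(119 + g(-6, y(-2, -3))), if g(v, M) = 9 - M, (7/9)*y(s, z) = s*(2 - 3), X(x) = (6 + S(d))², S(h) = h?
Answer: 7902/7 ≈ 1128.9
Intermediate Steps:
X(x) = 9 (X(x) = (6 - 3)² = 3² = 9)
y(s, z) = -9*s/7 (y(s, z) = 9*(s*(2 - 3))/7 = 9*(s*(-1))/7 = 9*(-s)/7 = -9*s/7)
X(-10)*(119 + g(-6, y(-2, -3))) = 9*(119 + (9 - (-9)*(-2)/7)) = 9*(119 + (9 - 1*18/7)) = 9*(119 + (9 - 18/7)) = 9*(119 + 45/7) = 9*(878/7) = 7902/7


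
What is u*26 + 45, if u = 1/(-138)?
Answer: 3092/69 ≈ 44.812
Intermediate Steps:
u = -1/138 ≈ -0.0072464
u*26 + 45 = -1/138*26 + 45 = -13/69 + 45 = 3092/69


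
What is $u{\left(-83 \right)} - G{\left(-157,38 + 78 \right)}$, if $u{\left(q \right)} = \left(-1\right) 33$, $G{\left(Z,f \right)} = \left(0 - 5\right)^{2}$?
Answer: $-58$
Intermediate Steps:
$G{\left(Z,f \right)} = 25$ ($G{\left(Z,f \right)} = \left(-5\right)^{2} = 25$)
$u{\left(q \right)} = -33$
$u{\left(-83 \right)} - G{\left(-157,38 + 78 \right)} = -33 - 25 = -58$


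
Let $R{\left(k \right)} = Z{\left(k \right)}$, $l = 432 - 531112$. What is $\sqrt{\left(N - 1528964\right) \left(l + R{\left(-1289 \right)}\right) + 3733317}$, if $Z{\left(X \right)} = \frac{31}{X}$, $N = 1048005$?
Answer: $\frac{\sqrt{424085069847380358}}{1289} \approx 5.0521 \cdot 10^{5}$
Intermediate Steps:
$l = -530680$ ($l = 432 - 531112 = -530680$)
$R{\left(k \right)} = \frac{31}{k}$
$\sqrt{\left(N - 1528964\right) \left(l + R{\left(-1289 \right)}\right) + 3733317} = \sqrt{\left(1048005 - 1528964\right) \left(-530680 + \frac{31}{-1289}\right) + 3733317} = \sqrt{- 480959 \left(-530680 + 31 \left(- \frac{1}{1289}\right)\right) + 3733317} = \sqrt{- 480959 \left(-530680 - \frac{31}{1289}\right) + 3733317} = \sqrt{\left(-480959\right) \left(- \frac{684046551}{1289}\right) + 3733317} = \sqrt{\frac{328998345122409}{1289} + 3733317} = \sqrt{\frac{329003157368022}{1289}} = \frac{\sqrt{424085069847380358}}{1289}$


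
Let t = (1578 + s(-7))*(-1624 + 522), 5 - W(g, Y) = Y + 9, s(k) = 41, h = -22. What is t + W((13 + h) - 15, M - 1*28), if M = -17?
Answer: -1784097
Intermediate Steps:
W(g, Y) = -4 - Y (W(g, Y) = 5 - (Y + 9) = 5 - (9 + Y) = 5 + (-9 - Y) = -4 - Y)
t = -1784138 (t = (1578 + 41)*(-1624 + 522) = 1619*(-1102) = -1784138)
t + W((13 + h) - 15, M - 1*28) = -1784138 + (-4 - (-17 - 1*28)) = -1784138 + (-4 - (-17 - 28)) = -1784138 + (-4 - 1*(-45)) = -1784138 + (-4 + 45) = -1784138 + 41 = -1784097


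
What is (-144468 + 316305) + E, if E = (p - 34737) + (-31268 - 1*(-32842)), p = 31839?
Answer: 170513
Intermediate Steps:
E = -1324 (E = (31839 - 34737) + (-31268 - 1*(-32842)) = -2898 + (-31268 + 32842) = -2898 + 1574 = -1324)
(-144468 + 316305) + E = (-144468 + 316305) - 1324 = 171837 - 1324 = 170513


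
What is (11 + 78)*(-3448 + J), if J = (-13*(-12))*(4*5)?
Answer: -29192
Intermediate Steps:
J = 3120 (J = 156*20 = 3120)
(11 + 78)*(-3448 + J) = (11 + 78)*(-3448 + 3120) = 89*(-328) = -29192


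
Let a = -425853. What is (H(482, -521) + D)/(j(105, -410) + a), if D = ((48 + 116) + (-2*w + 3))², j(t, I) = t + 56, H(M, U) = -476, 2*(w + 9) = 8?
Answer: -30853/425692 ≈ -0.072477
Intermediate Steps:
w = -5 (w = -9 + (½)*8 = -9 + 4 = -5)
j(t, I) = 56 + t
D = 31329 (D = ((48 + 116) + (-2*(-5) + 3))² = (164 + (10 + 3))² = (164 + 13)² = 177² = 31329)
(H(482, -521) + D)/(j(105, -410) + a) = (-476 + 31329)/((56 + 105) - 425853) = 30853/(161 - 425853) = 30853/(-425692) = 30853*(-1/425692) = -30853/425692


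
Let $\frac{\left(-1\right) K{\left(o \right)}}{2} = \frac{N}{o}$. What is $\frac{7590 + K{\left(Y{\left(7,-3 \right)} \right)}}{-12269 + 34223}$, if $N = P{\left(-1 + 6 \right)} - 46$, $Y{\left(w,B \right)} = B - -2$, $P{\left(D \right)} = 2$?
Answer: $\frac{3751}{10977} \approx 0.34171$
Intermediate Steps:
$Y{\left(w,B \right)} = 2 + B$ ($Y{\left(w,B \right)} = B + 2 = 2 + B$)
$N = -44$ ($N = 2 - 46 = -44$)
$K{\left(o \right)} = \frac{88}{o}$ ($K{\left(o \right)} = - 2 \left(- \frac{44}{o}\right) = \frac{88}{o}$)
$\frac{7590 + K{\left(Y{\left(7,-3 \right)} \right)}}{-12269 + 34223} = \frac{7590 + \frac{88}{2 - 3}}{-12269 + 34223} = \frac{7590 + \frac{88}{-1}}{21954} = \left(7590 + 88 \left(-1\right)\right) \frac{1}{21954} = \left(7590 - 88\right) \frac{1}{21954} = 7502 \cdot \frac{1}{21954} = \frac{3751}{10977}$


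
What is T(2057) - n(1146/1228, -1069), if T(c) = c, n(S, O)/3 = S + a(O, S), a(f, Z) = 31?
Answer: 1204177/614 ≈ 1961.2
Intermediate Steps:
n(S, O) = 93 + 3*S (n(S, O) = 3*(S + 31) = 3*(31 + S) = 93 + 3*S)
T(2057) - n(1146/1228, -1069) = 2057 - (93 + 3*(1146/1228)) = 2057 - (93 + 3*(1146*(1/1228))) = 2057 - (93 + 3*(573/614)) = 2057 - (93 + 1719/614) = 2057 - 1*58821/614 = 2057 - 58821/614 = 1204177/614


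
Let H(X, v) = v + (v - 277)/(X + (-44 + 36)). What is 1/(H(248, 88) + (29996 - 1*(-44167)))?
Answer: 80/5940017 ≈ 1.3468e-5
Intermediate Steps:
H(X, v) = v + (-277 + v)/(-8 + X) (H(X, v) = v + (-277 + v)/(X - 8) = v + (-277 + v)/(-8 + X))
1/(H(248, 88) + (29996 - 1*(-44167))) = 1/((-277 - 7*88 + 248*88)/(-8 + 248) + (29996 - 1*(-44167))) = 1/((-277 - 616 + 21824)/240 + (29996 + 44167)) = 1/((1/240)*20931 + 74163) = 1/(6977/80 + 74163) = 1/(5940017/80) = 80/5940017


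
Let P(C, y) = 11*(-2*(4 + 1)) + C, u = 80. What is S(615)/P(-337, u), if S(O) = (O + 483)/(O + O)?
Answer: -61/30545 ≈ -0.0019971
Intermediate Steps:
P(C, y) = -110 + C (P(C, y) = 11*(-2*5) + C = 11*(-10) + C = -110 + C)
S(O) = (483 + O)/(2*O) (S(O) = (483 + O)/((2*O)) = (483 + O)*(1/(2*O)) = (483 + O)/(2*O))
S(615)/P(-337, u) = ((1/2)*(483 + 615)/615)/(-110 - 337) = ((1/2)*(1/615)*1098)/(-447) = (183/205)*(-1/447) = -61/30545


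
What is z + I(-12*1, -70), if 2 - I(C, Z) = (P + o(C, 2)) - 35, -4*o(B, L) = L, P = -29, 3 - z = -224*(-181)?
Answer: -80949/2 ≈ -40475.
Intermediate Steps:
z = -40541 (z = 3 - (-224)*(-181) = 3 - 1*40544 = 3 - 40544 = -40541)
o(B, L) = -L/4
I(C, Z) = 133/2 (I(C, Z) = 2 - ((-29 - ¼*2) - 35) = 2 - ((-29 - ½) - 35) = 2 - (-59/2 - 35) = 2 - 1*(-129/2) = 2 + 129/2 = 133/2)
z + I(-12*1, -70) = -40541 + 133/2 = -80949/2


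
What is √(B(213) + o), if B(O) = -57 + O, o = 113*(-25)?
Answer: I*√2669 ≈ 51.662*I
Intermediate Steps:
o = -2825
√(B(213) + o) = √((-57 + 213) - 2825) = √(156 - 2825) = √(-2669) = I*√2669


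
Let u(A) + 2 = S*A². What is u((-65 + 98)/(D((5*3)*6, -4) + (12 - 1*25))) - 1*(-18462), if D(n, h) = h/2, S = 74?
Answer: 470454/25 ≈ 18818.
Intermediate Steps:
D(n, h) = h/2 (D(n, h) = h*(½) = h/2)
u(A) = -2 + 74*A²
u((-65 + 98)/(D((5*3)*6, -4) + (12 - 1*25))) - 1*(-18462) = (-2 + 74*((-65 + 98)/((½)*(-4) + (12 - 1*25)))²) - 1*(-18462) = (-2 + 74*(33/(-2 + (12 - 25)))²) + 18462 = (-2 + 74*(33/(-2 - 13))²) + 18462 = (-2 + 74*(33/(-15))²) + 18462 = (-2 + 74*(33*(-1/15))²) + 18462 = (-2 + 74*(-11/5)²) + 18462 = (-2 + 74*(121/25)) + 18462 = (-2 + 8954/25) + 18462 = 8904/25 + 18462 = 470454/25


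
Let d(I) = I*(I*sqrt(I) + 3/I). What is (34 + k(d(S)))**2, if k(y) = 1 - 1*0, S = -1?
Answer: 1225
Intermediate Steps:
d(I) = I*(I**(3/2) + 3/I)
k(y) = 1 (k(y) = 1 + 0 = 1)
(34 + k(d(S)))**2 = (34 + 1)**2 = 35**2 = 1225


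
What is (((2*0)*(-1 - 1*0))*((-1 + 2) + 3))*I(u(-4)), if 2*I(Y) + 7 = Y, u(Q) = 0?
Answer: 0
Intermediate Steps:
I(Y) = -7/2 + Y/2
(((2*0)*(-1 - 1*0))*((-1 + 2) + 3))*I(u(-4)) = (((2*0)*(-1 - 1*0))*((-1 + 2) + 3))*(-7/2 + (1/2)*0) = ((0*(-1 + 0))*(1 + 3))*(-7/2 + 0) = ((0*(-1))*4)*(-7/2) = (0*4)*(-7/2) = 0*(-7/2) = 0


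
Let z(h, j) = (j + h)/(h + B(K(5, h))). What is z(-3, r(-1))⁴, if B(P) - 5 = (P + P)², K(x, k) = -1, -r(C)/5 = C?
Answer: 1/81 ≈ 0.012346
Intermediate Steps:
r(C) = -5*C
B(P) = 5 + 4*P² (B(P) = 5 + (P + P)² = 5 + (2*P)² = 5 + 4*P²)
z(h, j) = (h + j)/(9 + h) (z(h, j) = (j + h)/(h + (5 + 4*(-1)²)) = (h + j)/(h + (5 + 4*1)) = (h + j)/(h + (5 + 4)) = (h + j)/(h + 9) = (h + j)/(9 + h))
z(-3, r(-1))⁴ = ((-3 - 5*(-1))/(9 - 3))⁴ = ((-3 + 5)/6)⁴ = ((⅙)*2)⁴ = (⅓)⁴ = 1/81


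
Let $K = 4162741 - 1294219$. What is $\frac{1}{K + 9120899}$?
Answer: $\frac{1}{11989421} \approx 8.3407 \cdot 10^{-8}$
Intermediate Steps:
$K = 2868522$
$\frac{1}{K + 9120899} = \frac{1}{2868522 + 9120899} = \frac{1}{11989421}$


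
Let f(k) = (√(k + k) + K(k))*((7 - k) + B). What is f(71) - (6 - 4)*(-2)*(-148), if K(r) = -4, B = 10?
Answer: -376 - 54*√142 ≈ -1019.5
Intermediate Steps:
f(k) = (-4 + √2*√k)*(17 - k) (f(k) = (√(k + k) - 4)*((7 - k) + 10) = (√(2*k) - 4)*(17 - k) = (√2*√k - 4)*(17 - k) = (-4 + √2*√k)*(17 - k))
f(71) - (6 - 4)*(-2)*(-148) = (-68 + 4*71 - √2*71^(3/2) + 17*√2*√71) - (6 - 4)*(-2)*(-148) = (-68 + 284 - √2*71*√71 + 17*√142) - 2*(-2)*(-148) = (-68 + 284 - 71*√142 + 17*√142) - (-4)*(-148) = (216 - 54*√142) - 1*592 = (216 - 54*√142) - 592 = -376 - 54*√142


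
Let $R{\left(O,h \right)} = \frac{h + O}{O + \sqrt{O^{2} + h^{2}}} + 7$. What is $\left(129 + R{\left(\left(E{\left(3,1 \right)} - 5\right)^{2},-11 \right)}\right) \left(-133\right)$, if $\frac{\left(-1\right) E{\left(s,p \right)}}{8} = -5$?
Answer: $\frac{195602302}{121} - \frac{161462 \sqrt{1500746}}{121} \approx -18154.0$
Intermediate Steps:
$E{\left(s,p \right)} = 40$ ($E{\left(s,p \right)} = \left(-8\right) \left(-5\right) = 40$)
$R{\left(O,h \right)} = 7 + \frac{O + h}{O + \sqrt{O^{2} + h^{2}}}$ ($R{\left(O,h \right)} = \frac{O + h}{O + \sqrt{O^{2} + h^{2}}} + 7 = 7 + \frac{O + h}{O + \sqrt{O^{2} + h^{2}}}$)
$\left(129 + R{\left(\left(E{\left(3,1 \right)} - 5\right)^{2},-11 \right)}\right) \left(-133\right) = \left(129 + \frac{-11 + 7 \sqrt{\left(\left(40 - 5\right)^{2}\right)^{2} + \left(-11\right)^{2}} + 8 \left(40 - 5\right)^{2}}{\left(40 - 5\right)^{2} + \sqrt{\left(\left(40 - 5\right)^{2}\right)^{2} + \left(-11\right)^{2}}}\right) \left(-133\right) = \left(129 + \frac{-11 + 7 \sqrt{\left(35^{2}\right)^{2} + 121} + 8 \cdot 35^{2}}{35^{2} + \sqrt{\left(35^{2}\right)^{2} + 121}}\right) \left(-133\right) = \left(129 + \frac{-11 + 7 \sqrt{1225^{2} + 121} + 8 \cdot 1225}{1225 + \sqrt{1225^{2} + 121}}\right) \left(-133\right) = \left(129 + \frac{-11 + 7 \sqrt{1500625 + 121} + 9800}{1225 + \sqrt{1500625 + 121}}\right) \left(-133\right) = \left(129 + \frac{-11 + 7 \sqrt{1500746} + 9800}{1225 + \sqrt{1500746}}\right) \left(-133\right) = \left(129 + \frac{9789 + 7 \sqrt{1500746}}{1225 + \sqrt{1500746}}\right) \left(-133\right) = -17157 - \frac{133 \left(9789 + 7 \sqrt{1500746}\right)}{1225 + \sqrt{1500746}}$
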